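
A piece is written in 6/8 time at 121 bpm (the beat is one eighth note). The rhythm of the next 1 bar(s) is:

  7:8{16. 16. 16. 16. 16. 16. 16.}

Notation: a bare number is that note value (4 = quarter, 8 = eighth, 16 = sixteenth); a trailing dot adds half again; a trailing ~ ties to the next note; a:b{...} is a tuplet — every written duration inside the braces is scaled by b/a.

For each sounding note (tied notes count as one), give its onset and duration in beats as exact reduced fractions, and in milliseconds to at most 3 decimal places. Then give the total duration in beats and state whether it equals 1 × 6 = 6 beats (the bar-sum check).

1) 0.0ms=0b +425.03ms=6/7b
2) 425.03ms=6/7b +425.03ms=6/7b
3) 850.059ms=12/7b +425.03ms=6/7b
4) 1275.089ms=18/7b +425.03ms=6/7b
5) 1700.118ms=24/7b +425.03ms=6/7b
6) 2125.148ms=30/7b +425.03ms=6/7b
7) 2550.177ms=36/7b +425.03ms=6/7b
Σ=6b of 6 (121bpm 6/8) — PASS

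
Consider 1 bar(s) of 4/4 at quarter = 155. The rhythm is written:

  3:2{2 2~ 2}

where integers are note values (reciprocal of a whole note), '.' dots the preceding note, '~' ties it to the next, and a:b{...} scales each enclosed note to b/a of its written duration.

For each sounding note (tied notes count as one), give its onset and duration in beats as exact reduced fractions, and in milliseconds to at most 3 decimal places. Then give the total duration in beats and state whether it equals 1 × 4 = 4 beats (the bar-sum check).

1) 0.0ms=0b +516.129ms=4/3b
2) 516.129ms=4/3b +1032.258ms=8/3b
Σ=4b of 4 (155bpm 4/4) — PASS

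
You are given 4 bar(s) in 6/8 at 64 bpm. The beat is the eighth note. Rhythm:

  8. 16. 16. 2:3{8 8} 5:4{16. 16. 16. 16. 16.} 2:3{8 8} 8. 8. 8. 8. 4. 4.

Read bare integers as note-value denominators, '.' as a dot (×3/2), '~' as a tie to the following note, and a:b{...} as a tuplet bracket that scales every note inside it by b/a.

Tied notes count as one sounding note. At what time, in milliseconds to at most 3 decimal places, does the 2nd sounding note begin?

1. 0.0ms @ 0 + 1406.25ms (3/2)
2. 1406.25ms @ 3/2 + 703.125ms (3/4)
3. 2109.375ms @ 9/4 + 703.125ms (3/4)
4. 2812.5ms @ 3 + 1406.25ms (3/2)
5. 4218.75ms @ 9/2 + 1406.25ms (3/2)
6. 5625.0ms @ 6 + 562.5ms (3/5)
7. 6187.5ms @ 33/5 + 562.5ms (3/5)
8. 6750.0ms @ 36/5 + 562.5ms (3/5)
9. 7312.5ms @ 39/5 + 562.5ms (3/5)
10. 7875.0ms @ 42/5 + 562.5ms (3/5)
11. 8437.5ms @ 9 + 1406.25ms (3/2)
12. 9843.75ms @ 21/2 + 1406.25ms (3/2)
13. 11250.0ms @ 12 + 1406.25ms (3/2)
14. 12656.25ms @ 27/2 + 1406.25ms (3/2)
15. 14062.5ms @ 15 + 1406.25ms (3/2)
16. 15468.75ms @ 33/2 + 1406.25ms (3/2)
17. 16875.0ms @ 18 + 2812.5ms (3)
18. 19687.5ms @ 21 + 2812.5ms (3)

note 2 onset = 3/2b = 1406.25ms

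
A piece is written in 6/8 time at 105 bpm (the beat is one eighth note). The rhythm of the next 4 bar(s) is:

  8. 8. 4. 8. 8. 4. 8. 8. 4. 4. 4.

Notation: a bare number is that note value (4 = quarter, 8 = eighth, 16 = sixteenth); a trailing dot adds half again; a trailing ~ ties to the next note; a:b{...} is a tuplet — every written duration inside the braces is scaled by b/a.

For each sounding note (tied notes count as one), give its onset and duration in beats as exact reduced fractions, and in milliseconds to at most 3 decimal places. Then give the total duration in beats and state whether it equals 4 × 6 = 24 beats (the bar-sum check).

1) 0.0ms=0b +857.143ms=3/2b
2) 857.143ms=3/2b +857.143ms=3/2b
3) 1714.286ms=3b +1714.286ms=3b
4) 3428.571ms=6b +857.143ms=3/2b
5) 4285.714ms=15/2b +857.143ms=3/2b
6) 5142.857ms=9b +1714.286ms=3b
7) 6857.143ms=12b +857.143ms=3/2b
8) 7714.286ms=27/2b +857.143ms=3/2b
9) 8571.429ms=15b +1714.286ms=3b
10) 10285.714ms=18b +1714.286ms=3b
11) 12000.0ms=21b +1714.286ms=3b
Σ=24b of 24 (105bpm 6/8) — PASS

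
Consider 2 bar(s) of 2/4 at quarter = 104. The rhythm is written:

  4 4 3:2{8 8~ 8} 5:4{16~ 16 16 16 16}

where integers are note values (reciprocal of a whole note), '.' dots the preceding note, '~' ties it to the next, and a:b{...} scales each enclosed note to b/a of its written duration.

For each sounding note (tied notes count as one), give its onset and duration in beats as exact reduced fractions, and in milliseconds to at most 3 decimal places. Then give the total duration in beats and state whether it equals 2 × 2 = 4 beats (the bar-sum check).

1) 0.0ms=0b +576.923ms=1b
2) 576.923ms=1b +576.923ms=1b
3) 1153.846ms=2b +192.308ms=1/3b
4) 1346.154ms=7/3b +384.615ms=2/3b
5) 1730.769ms=3b +230.769ms=2/5b
6) 1961.538ms=17/5b +115.385ms=1/5b
7) 2076.923ms=18/5b +115.385ms=1/5b
8) 2192.308ms=19/5b +115.385ms=1/5b
Σ=4b of 4 (104bpm 2/4) — PASS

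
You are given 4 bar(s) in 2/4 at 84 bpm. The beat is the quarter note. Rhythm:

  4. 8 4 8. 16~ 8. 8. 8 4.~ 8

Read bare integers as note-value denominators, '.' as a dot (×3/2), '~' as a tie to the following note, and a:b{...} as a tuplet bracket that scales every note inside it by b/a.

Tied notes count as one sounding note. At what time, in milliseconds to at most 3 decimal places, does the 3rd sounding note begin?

1. 0.0ms @ 0 + 1071.429ms (3/2)
2. 1071.429ms @ 3/2 + 357.143ms (1/2)
3. 1428.571ms @ 2 + 714.286ms (1)
4. 2142.857ms @ 3 + 535.714ms (3/4)
5. 2678.571ms @ 15/4 + 714.286ms (1)
6. 3392.857ms @ 19/4 + 535.714ms (3/4)
7. 3928.571ms @ 11/2 + 357.143ms (1/2)
8. 4285.714ms @ 6 + 1428.571ms (2)

note 3 onset = 2b = 1428.571ms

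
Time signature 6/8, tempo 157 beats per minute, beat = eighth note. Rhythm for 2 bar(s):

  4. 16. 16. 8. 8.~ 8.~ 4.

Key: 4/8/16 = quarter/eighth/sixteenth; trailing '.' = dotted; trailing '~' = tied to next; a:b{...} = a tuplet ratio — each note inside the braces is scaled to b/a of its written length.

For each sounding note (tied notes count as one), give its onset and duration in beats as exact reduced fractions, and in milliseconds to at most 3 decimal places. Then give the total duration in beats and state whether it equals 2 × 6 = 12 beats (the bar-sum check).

1) 0.0ms=0b +1146.497ms=3b
2) 1146.497ms=3b +286.624ms=3/4b
3) 1433.121ms=15/4b +286.624ms=3/4b
4) 1719.745ms=9/2b +573.248ms=3/2b
5) 2292.994ms=6b +2292.994ms=6b
Σ=12b of 12 (157bpm 6/8) — PASS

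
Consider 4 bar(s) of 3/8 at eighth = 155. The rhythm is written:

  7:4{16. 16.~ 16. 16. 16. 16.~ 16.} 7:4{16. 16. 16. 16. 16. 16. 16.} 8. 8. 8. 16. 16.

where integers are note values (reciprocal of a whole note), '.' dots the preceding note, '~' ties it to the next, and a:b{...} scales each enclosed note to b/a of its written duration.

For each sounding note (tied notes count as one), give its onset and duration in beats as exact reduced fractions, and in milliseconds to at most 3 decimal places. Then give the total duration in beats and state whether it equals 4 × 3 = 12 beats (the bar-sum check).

1) 0.0ms=0b +165.899ms=3/7b
2) 165.899ms=3/7b +331.797ms=6/7b
3) 497.696ms=9/7b +165.899ms=3/7b
4) 663.594ms=12/7b +165.899ms=3/7b
5) 829.493ms=15/7b +331.797ms=6/7b
6) 1161.29ms=3b +165.899ms=3/7b
7) 1327.189ms=24/7b +165.899ms=3/7b
8) 1493.088ms=27/7b +165.899ms=3/7b
9) 1658.986ms=30/7b +165.899ms=3/7b
10) 1824.885ms=33/7b +165.899ms=3/7b
11) 1990.783ms=36/7b +165.899ms=3/7b
12) 2156.682ms=39/7b +165.899ms=3/7b
13) 2322.581ms=6b +580.645ms=3/2b
14) 2903.226ms=15/2b +580.645ms=3/2b
15) 3483.871ms=9b +580.645ms=3/2b
16) 4064.516ms=21/2b +290.323ms=3/4b
17) 4354.839ms=45/4b +290.323ms=3/4b
Σ=12b of 12 (155bpm 3/8) — PASS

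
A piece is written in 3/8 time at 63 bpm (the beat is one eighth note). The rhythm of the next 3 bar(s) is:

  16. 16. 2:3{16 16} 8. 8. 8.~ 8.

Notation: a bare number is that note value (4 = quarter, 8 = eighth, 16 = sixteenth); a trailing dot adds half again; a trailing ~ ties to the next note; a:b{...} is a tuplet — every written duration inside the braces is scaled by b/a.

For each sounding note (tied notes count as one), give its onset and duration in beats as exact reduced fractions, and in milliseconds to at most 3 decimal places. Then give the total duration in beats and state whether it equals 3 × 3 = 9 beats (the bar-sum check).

1) 0.0ms=0b +714.286ms=3/4b
2) 714.286ms=3/4b +714.286ms=3/4b
3) 1428.571ms=3/2b +714.286ms=3/4b
4) 2142.857ms=9/4b +714.286ms=3/4b
5) 2857.143ms=3b +1428.571ms=3/2b
6) 4285.714ms=9/2b +1428.571ms=3/2b
7) 5714.286ms=6b +2857.143ms=3b
Σ=9b of 9 (63bpm 3/8) — PASS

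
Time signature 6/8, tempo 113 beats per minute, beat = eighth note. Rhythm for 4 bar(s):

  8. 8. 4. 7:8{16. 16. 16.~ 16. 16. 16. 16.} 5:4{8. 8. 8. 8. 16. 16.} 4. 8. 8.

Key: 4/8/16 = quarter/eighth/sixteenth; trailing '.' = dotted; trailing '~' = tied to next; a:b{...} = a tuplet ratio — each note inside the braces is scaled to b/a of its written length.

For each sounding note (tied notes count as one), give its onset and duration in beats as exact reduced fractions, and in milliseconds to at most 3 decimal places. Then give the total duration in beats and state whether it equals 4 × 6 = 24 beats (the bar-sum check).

1) 0.0ms=0b +796.46ms=3/2b
2) 796.46ms=3/2b +796.46ms=3/2b
3) 1592.92ms=3b +1592.92ms=3b
4) 3185.841ms=6b +455.12ms=6/7b
5) 3640.961ms=48/7b +455.12ms=6/7b
6) 4096.081ms=54/7b +910.24ms=12/7b
7) 5006.321ms=66/7b +455.12ms=6/7b
8) 5461.441ms=72/7b +455.12ms=6/7b
9) 5916.561ms=78/7b +455.12ms=6/7b
10) 6371.681ms=12b +637.168ms=6/5b
11) 7008.85ms=66/5b +637.168ms=6/5b
12) 7646.018ms=72/5b +637.168ms=6/5b
13) 8283.186ms=78/5b +637.168ms=6/5b
14) 8920.354ms=84/5b +318.584ms=3/5b
15) 9238.938ms=87/5b +318.584ms=3/5b
16) 9557.522ms=18b +1592.92ms=3b
17) 11150.442ms=21b +796.46ms=3/2b
18) 11946.903ms=45/2b +796.46ms=3/2b
Σ=24b of 24 (113bpm 6/8) — PASS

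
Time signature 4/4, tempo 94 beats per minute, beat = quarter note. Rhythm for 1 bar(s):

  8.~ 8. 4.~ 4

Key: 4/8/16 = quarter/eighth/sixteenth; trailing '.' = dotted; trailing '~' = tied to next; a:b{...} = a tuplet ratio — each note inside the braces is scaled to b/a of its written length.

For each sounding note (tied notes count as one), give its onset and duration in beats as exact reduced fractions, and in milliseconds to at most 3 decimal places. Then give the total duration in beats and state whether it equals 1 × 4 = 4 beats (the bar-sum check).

1) 0.0ms=0b +957.447ms=3/2b
2) 957.447ms=3/2b +1595.745ms=5/2b
Σ=4b of 4 (94bpm 4/4) — PASS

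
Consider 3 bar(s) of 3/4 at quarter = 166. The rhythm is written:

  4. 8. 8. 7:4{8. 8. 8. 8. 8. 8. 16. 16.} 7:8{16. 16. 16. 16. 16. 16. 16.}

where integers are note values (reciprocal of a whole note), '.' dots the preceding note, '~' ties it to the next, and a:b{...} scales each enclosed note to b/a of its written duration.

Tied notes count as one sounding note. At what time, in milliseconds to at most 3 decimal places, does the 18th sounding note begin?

1. 0.0ms @ 0 + 542.169ms (3/2)
2. 542.169ms @ 3/2 + 271.084ms (3/4)
3. 813.253ms @ 9/4 + 271.084ms (3/4)
4. 1084.337ms @ 3 + 154.905ms (3/7)
5. 1239.243ms @ 24/7 + 154.905ms (3/7)
6. 1394.148ms @ 27/7 + 154.905ms (3/7)
7. 1549.053ms @ 30/7 + 154.905ms (3/7)
8. 1703.959ms @ 33/7 + 154.905ms (3/7)
9. 1858.864ms @ 36/7 + 154.905ms (3/7)
10. 2013.769ms @ 39/7 + 77.453ms (3/14)
11. 2091.222ms @ 81/14 + 77.453ms (3/14)
12. 2168.675ms @ 6 + 154.905ms (3/7)
13. 2323.58ms @ 45/7 + 154.905ms (3/7)
14. 2478.485ms @ 48/7 + 154.905ms (3/7)
15. 2633.391ms @ 51/7 + 154.905ms (3/7)
16. 2788.296ms @ 54/7 + 154.905ms (3/7)
17. 2943.201ms @ 57/7 + 154.905ms (3/7)
18. 3098.107ms @ 60/7 + 154.905ms (3/7)

note 18 onset = 60/7b = 3098.107ms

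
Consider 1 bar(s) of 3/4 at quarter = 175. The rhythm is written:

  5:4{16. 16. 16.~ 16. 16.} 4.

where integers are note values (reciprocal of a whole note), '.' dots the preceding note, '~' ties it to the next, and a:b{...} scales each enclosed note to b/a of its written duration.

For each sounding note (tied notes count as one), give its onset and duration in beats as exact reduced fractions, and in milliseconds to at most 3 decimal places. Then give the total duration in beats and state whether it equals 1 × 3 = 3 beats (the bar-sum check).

1) 0.0ms=0b +102.857ms=3/10b
2) 102.857ms=3/10b +102.857ms=3/10b
3) 205.714ms=3/5b +205.714ms=3/5b
4) 411.429ms=6/5b +102.857ms=3/10b
5) 514.286ms=3/2b +514.286ms=3/2b
Σ=3b of 3 (175bpm 3/4) — PASS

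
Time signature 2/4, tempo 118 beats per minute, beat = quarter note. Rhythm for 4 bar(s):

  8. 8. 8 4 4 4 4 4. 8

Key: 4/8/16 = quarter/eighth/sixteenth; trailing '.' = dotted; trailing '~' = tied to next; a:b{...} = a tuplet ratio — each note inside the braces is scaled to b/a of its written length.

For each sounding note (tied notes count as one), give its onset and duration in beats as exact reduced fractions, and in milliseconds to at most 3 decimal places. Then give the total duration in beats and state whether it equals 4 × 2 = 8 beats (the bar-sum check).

1) 0.0ms=0b +381.356ms=3/4b
2) 381.356ms=3/4b +381.356ms=3/4b
3) 762.712ms=3/2b +254.237ms=1/2b
4) 1016.949ms=2b +508.475ms=1b
5) 1525.424ms=3b +508.475ms=1b
6) 2033.898ms=4b +508.475ms=1b
7) 2542.373ms=5b +508.475ms=1b
8) 3050.847ms=6b +762.712ms=3/2b
9) 3813.559ms=15/2b +254.237ms=1/2b
Σ=8b of 8 (118bpm 2/4) — PASS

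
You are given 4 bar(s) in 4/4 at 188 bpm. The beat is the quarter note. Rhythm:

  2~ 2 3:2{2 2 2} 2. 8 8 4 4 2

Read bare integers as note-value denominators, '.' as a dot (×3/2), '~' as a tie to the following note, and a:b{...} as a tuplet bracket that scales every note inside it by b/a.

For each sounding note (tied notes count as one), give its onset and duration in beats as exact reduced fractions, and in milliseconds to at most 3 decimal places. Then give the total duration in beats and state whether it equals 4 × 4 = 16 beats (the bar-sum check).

1) 0.0ms=0b +1276.596ms=4b
2) 1276.596ms=4b +425.532ms=4/3b
3) 1702.128ms=16/3b +425.532ms=4/3b
4) 2127.66ms=20/3b +425.532ms=4/3b
5) 2553.191ms=8b +957.447ms=3b
6) 3510.638ms=11b +159.574ms=1/2b
7) 3670.213ms=23/2b +159.574ms=1/2b
8) 3829.787ms=12b +319.149ms=1b
9) 4148.936ms=13b +319.149ms=1b
10) 4468.085ms=14b +638.298ms=2b
Σ=16b of 16 (188bpm 4/4) — PASS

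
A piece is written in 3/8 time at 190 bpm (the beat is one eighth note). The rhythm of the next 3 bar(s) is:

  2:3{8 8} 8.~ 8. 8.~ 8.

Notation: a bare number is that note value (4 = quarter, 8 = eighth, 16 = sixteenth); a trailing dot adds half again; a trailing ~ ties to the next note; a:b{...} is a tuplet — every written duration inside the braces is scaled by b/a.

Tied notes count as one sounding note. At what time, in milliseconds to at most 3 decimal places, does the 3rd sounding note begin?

note 3 onset = 3b = 947.368ms

1. 0.0ms @ 0 + 473.684ms (3/2)
2. 473.684ms @ 3/2 + 473.684ms (3/2)
3. 947.368ms @ 3 + 947.368ms (3)
4. 1894.737ms @ 6 + 947.368ms (3)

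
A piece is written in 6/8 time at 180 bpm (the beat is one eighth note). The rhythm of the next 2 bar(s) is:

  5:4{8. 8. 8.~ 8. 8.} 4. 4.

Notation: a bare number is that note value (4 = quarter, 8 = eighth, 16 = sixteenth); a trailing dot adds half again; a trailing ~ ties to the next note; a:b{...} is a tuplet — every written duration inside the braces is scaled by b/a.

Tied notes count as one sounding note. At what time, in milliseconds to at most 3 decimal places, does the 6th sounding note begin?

1. 0.0ms @ 0 + 400.0ms (6/5)
2. 400.0ms @ 6/5 + 400.0ms (6/5)
3. 800.0ms @ 12/5 + 800.0ms (12/5)
4. 1600.0ms @ 24/5 + 400.0ms (6/5)
5. 2000.0ms @ 6 + 1000.0ms (3)
6. 3000.0ms @ 9 + 1000.0ms (3)

note 6 onset = 9b = 3000.0ms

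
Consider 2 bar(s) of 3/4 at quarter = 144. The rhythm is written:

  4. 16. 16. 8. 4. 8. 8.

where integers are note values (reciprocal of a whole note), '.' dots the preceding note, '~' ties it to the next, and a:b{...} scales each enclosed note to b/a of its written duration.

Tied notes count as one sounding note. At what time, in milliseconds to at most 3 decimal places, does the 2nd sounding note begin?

note 2 onset = 3/2b = 625.0ms

1. 0.0ms @ 0 + 625.0ms (3/2)
2. 625.0ms @ 3/2 + 156.25ms (3/8)
3. 781.25ms @ 15/8 + 156.25ms (3/8)
4. 937.5ms @ 9/4 + 312.5ms (3/4)
5. 1250.0ms @ 3 + 625.0ms (3/2)
6. 1875.0ms @ 9/2 + 312.5ms (3/4)
7. 2187.5ms @ 21/4 + 312.5ms (3/4)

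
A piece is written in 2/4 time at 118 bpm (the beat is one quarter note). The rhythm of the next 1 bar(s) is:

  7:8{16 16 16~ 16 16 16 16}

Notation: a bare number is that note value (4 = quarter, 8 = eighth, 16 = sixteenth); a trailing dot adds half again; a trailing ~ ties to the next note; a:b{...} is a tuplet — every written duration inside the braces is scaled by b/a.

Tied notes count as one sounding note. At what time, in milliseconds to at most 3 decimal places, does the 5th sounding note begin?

1. 0.0ms @ 0 + 145.278ms (2/7)
2. 145.278ms @ 2/7 + 145.278ms (2/7)
3. 290.557ms @ 4/7 + 290.557ms (4/7)
4. 581.114ms @ 8/7 + 145.278ms (2/7)
5. 726.392ms @ 10/7 + 145.278ms (2/7)
6. 871.671ms @ 12/7 + 145.278ms (2/7)

note 5 onset = 10/7b = 726.392ms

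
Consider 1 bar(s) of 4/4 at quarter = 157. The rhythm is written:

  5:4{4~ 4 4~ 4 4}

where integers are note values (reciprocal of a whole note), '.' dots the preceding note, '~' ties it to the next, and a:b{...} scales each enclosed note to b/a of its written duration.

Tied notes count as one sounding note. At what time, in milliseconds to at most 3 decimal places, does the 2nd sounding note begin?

1. 0.0ms @ 0 + 611.465ms (8/5)
2. 611.465ms @ 8/5 + 611.465ms (8/5)
3. 1222.93ms @ 16/5 + 305.732ms (4/5)

note 2 onset = 8/5b = 611.465ms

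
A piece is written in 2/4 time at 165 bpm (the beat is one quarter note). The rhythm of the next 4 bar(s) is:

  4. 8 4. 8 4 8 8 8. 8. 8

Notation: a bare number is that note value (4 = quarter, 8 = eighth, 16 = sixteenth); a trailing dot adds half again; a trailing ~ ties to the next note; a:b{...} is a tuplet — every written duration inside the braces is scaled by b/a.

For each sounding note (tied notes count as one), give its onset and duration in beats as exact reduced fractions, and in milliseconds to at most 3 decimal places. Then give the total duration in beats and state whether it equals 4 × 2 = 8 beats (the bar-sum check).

1) 0.0ms=0b +545.455ms=3/2b
2) 545.455ms=3/2b +181.818ms=1/2b
3) 727.273ms=2b +545.455ms=3/2b
4) 1272.727ms=7/2b +181.818ms=1/2b
5) 1454.545ms=4b +363.636ms=1b
6) 1818.182ms=5b +181.818ms=1/2b
7) 2000.0ms=11/2b +181.818ms=1/2b
8) 2181.818ms=6b +272.727ms=3/4b
9) 2454.545ms=27/4b +272.727ms=3/4b
10) 2727.273ms=15/2b +181.818ms=1/2b
Σ=8b of 8 (165bpm 2/4) — PASS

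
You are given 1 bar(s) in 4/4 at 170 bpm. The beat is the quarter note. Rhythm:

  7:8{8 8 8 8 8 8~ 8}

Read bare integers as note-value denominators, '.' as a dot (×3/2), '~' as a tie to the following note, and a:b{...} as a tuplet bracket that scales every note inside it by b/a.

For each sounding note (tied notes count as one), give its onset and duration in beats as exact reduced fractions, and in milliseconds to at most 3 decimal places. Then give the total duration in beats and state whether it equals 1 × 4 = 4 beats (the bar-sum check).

1) 0.0ms=0b +201.681ms=4/7b
2) 201.681ms=4/7b +201.681ms=4/7b
3) 403.361ms=8/7b +201.681ms=4/7b
4) 605.042ms=12/7b +201.681ms=4/7b
5) 806.723ms=16/7b +201.681ms=4/7b
6) 1008.403ms=20/7b +403.361ms=8/7b
Σ=4b of 4 (170bpm 4/4) — PASS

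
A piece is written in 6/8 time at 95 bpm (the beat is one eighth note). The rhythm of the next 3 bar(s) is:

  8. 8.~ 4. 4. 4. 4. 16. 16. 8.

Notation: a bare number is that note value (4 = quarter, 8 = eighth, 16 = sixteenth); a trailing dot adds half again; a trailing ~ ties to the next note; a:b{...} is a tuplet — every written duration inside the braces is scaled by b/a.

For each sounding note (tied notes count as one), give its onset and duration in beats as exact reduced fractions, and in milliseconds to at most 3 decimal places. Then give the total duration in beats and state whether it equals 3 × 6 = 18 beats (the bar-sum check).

1) 0.0ms=0b +947.368ms=3/2b
2) 947.368ms=3/2b +2842.105ms=9/2b
3) 3789.474ms=6b +1894.737ms=3b
4) 5684.211ms=9b +1894.737ms=3b
5) 7578.947ms=12b +1894.737ms=3b
6) 9473.684ms=15b +473.684ms=3/4b
7) 9947.368ms=63/4b +473.684ms=3/4b
8) 10421.053ms=33/2b +947.368ms=3/2b
Σ=18b of 18 (95bpm 6/8) — PASS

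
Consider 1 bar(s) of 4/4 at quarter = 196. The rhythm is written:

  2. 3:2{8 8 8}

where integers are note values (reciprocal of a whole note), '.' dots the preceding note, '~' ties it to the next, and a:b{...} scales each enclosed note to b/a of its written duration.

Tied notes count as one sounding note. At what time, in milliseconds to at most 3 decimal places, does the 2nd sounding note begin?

1. 0.0ms @ 0 + 918.367ms (3)
2. 918.367ms @ 3 + 102.041ms (1/3)
3. 1020.408ms @ 10/3 + 102.041ms (1/3)
4. 1122.449ms @ 11/3 + 102.041ms (1/3)

note 2 onset = 3b = 918.367ms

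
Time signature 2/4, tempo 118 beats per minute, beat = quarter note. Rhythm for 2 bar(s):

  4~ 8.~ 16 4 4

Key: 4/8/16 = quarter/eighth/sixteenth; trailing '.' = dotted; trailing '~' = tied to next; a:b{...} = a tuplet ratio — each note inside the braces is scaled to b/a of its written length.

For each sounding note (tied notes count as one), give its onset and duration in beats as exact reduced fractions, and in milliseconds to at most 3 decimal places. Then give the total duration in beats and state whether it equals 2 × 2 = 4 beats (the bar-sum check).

1) 0.0ms=0b +1016.949ms=2b
2) 1016.949ms=2b +508.475ms=1b
3) 1525.424ms=3b +508.475ms=1b
Σ=4b of 4 (118bpm 2/4) — PASS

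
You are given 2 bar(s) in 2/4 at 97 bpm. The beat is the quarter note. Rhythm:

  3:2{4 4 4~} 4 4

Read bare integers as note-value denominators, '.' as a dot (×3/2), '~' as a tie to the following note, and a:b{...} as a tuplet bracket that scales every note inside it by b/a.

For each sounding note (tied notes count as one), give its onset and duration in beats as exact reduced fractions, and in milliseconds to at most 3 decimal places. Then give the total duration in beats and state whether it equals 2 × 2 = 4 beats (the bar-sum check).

1) 0.0ms=0b +412.371ms=2/3b
2) 412.371ms=2/3b +412.371ms=2/3b
3) 824.742ms=4/3b +1030.928ms=5/3b
4) 1855.67ms=3b +618.557ms=1b
Σ=4b of 4 (97bpm 2/4) — PASS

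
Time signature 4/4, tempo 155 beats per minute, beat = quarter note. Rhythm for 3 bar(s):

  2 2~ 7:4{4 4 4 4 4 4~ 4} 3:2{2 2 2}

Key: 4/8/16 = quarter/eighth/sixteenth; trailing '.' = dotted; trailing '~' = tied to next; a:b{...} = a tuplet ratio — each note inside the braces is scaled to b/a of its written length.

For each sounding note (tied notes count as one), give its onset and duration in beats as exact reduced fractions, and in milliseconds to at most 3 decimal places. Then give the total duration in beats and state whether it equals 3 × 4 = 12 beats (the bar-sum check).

1) 0.0ms=0b +774.194ms=2b
2) 774.194ms=2b +995.392ms=18/7b
3) 1769.585ms=32/7b +221.198ms=4/7b
4) 1990.783ms=36/7b +221.198ms=4/7b
5) 2211.982ms=40/7b +221.198ms=4/7b
6) 2433.18ms=44/7b +221.198ms=4/7b
7) 2654.378ms=48/7b +442.396ms=8/7b
8) 3096.774ms=8b +516.129ms=4/3b
9) 3612.903ms=28/3b +516.129ms=4/3b
10) 4129.032ms=32/3b +516.129ms=4/3b
Σ=12b of 12 (155bpm 4/4) — PASS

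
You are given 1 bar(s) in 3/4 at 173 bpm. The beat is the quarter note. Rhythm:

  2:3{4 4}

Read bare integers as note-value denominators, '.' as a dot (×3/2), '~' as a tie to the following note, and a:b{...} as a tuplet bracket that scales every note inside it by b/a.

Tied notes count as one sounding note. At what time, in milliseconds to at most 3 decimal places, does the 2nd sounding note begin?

note 2 onset = 3/2b = 520.231ms

1. 0.0ms @ 0 + 520.231ms (3/2)
2. 520.231ms @ 3/2 + 520.231ms (3/2)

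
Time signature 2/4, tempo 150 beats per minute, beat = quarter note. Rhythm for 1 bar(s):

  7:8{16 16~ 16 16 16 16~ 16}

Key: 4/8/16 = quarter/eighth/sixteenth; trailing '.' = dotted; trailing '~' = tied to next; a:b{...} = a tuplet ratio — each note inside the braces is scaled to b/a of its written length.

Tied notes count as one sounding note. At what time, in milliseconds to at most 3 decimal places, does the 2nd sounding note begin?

1. 0.0ms @ 0 + 114.286ms (2/7)
2. 114.286ms @ 2/7 + 228.571ms (4/7)
3. 342.857ms @ 6/7 + 114.286ms (2/7)
4. 457.143ms @ 8/7 + 114.286ms (2/7)
5. 571.429ms @ 10/7 + 228.571ms (4/7)

note 2 onset = 2/7b = 114.286ms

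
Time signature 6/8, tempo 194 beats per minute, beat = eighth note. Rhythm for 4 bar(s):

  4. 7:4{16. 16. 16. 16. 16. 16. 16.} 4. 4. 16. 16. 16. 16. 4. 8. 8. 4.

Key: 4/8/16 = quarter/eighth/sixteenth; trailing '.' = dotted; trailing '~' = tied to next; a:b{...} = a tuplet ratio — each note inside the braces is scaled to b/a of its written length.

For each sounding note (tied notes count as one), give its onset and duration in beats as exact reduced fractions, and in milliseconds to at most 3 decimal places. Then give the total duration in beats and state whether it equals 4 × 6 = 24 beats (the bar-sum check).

1) 0.0ms=0b +927.835ms=3b
2) 927.835ms=3b +132.548ms=3/7b
3) 1060.383ms=24/7b +132.548ms=3/7b
4) 1192.931ms=27/7b +132.548ms=3/7b
5) 1325.479ms=30/7b +132.548ms=3/7b
6) 1458.027ms=33/7b +132.548ms=3/7b
7) 1590.574ms=36/7b +132.548ms=3/7b
8) 1723.122ms=39/7b +132.548ms=3/7b
9) 1855.67ms=6b +927.835ms=3b
10) 2783.505ms=9b +927.835ms=3b
11) 3711.34ms=12b +231.959ms=3/4b
12) 3943.299ms=51/4b +231.959ms=3/4b
13) 4175.258ms=27/2b +231.959ms=3/4b
14) 4407.216ms=57/4b +231.959ms=3/4b
15) 4639.175ms=15b +927.835ms=3b
16) 5567.01ms=18b +463.918ms=3/2b
17) 6030.928ms=39/2b +463.918ms=3/2b
18) 6494.845ms=21b +927.835ms=3b
Σ=24b of 24 (194bpm 6/8) — PASS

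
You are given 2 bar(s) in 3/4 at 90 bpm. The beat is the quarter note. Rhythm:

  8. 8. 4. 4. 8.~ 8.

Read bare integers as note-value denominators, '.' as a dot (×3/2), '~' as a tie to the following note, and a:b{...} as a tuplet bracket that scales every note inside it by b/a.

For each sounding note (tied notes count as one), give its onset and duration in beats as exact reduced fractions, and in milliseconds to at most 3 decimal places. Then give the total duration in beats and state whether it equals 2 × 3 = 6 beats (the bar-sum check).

1) 0.0ms=0b +500.0ms=3/4b
2) 500.0ms=3/4b +500.0ms=3/4b
3) 1000.0ms=3/2b +1000.0ms=3/2b
4) 2000.0ms=3b +1000.0ms=3/2b
5) 3000.0ms=9/2b +1000.0ms=3/2b
Σ=6b of 6 (90bpm 3/4) — PASS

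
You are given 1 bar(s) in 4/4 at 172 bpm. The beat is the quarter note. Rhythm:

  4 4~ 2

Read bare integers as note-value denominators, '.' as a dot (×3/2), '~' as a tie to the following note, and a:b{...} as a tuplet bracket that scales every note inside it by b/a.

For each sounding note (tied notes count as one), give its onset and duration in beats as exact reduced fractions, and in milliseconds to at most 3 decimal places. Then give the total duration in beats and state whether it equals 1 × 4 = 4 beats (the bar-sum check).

1) 0.0ms=0b +348.837ms=1b
2) 348.837ms=1b +1046.512ms=3b
Σ=4b of 4 (172bpm 4/4) — PASS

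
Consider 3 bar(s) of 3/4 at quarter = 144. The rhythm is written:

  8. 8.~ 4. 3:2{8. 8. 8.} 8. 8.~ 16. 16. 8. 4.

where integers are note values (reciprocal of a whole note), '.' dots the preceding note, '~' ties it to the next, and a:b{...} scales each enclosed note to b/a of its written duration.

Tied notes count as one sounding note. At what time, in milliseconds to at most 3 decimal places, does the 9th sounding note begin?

1. 0.0ms @ 0 + 312.5ms (3/4)
2. 312.5ms @ 3/4 + 937.5ms (9/4)
3. 1250.0ms @ 3 + 208.333ms (1/2)
4. 1458.333ms @ 7/2 + 208.333ms (1/2)
5. 1666.667ms @ 4 + 208.333ms (1/2)
6. 1875.0ms @ 9/2 + 312.5ms (3/4)
7. 2187.5ms @ 21/4 + 468.75ms (9/8)
8. 2656.25ms @ 51/8 + 156.25ms (3/8)
9. 2812.5ms @ 27/4 + 312.5ms (3/4)
10. 3125.0ms @ 15/2 + 625.0ms (3/2)

note 9 onset = 27/4b = 2812.5ms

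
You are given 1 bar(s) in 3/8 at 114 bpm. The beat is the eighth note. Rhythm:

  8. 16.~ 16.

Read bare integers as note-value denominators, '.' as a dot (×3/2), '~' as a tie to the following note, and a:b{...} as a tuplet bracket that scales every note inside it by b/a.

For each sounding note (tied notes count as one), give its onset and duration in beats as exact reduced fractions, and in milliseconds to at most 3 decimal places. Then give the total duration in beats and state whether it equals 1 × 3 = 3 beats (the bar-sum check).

1) 0.0ms=0b +789.474ms=3/2b
2) 789.474ms=3/2b +789.474ms=3/2b
Σ=3b of 3 (114bpm 3/8) — PASS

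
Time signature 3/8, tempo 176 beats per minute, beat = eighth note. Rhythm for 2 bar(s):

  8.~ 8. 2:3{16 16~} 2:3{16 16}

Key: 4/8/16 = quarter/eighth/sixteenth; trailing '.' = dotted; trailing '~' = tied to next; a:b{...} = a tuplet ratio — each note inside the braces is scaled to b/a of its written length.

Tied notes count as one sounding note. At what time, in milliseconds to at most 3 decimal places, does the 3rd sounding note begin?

1. 0.0ms @ 0 + 1022.727ms (3)
2. 1022.727ms @ 3 + 255.682ms (3/4)
3. 1278.409ms @ 15/4 + 511.364ms (3/2)
4. 1789.773ms @ 21/4 + 255.682ms (3/4)

note 3 onset = 15/4b = 1278.409ms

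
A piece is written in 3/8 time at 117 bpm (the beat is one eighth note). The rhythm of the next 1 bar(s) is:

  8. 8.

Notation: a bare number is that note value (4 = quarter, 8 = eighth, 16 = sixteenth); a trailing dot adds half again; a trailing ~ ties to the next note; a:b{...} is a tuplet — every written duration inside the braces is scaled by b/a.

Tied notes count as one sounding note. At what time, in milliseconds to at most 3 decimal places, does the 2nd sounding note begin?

note 2 onset = 3/2b = 769.231ms

1. 0.0ms @ 0 + 769.231ms (3/2)
2. 769.231ms @ 3/2 + 769.231ms (3/2)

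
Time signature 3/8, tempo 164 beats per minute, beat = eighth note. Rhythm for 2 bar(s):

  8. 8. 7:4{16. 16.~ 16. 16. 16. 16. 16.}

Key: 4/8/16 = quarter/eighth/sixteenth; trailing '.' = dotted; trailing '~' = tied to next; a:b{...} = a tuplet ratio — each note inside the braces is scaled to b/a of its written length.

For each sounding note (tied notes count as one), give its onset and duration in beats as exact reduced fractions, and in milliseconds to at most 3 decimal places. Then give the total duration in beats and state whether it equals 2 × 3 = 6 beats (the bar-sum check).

1) 0.0ms=0b +548.78ms=3/2b
2) 548.78ms=3/2b +548.78ms=3/2b
3) 1097.561ms=3b +156.794ms=3/7b
4) 1254.355ms=24/7b +313.589ms=6/7b
5) 1567.944ms=30/7b +156.794ms=3/7b
6) 1724.739ms=33/7b +156.794ms=3/7b
7) 1881.533ms=36/7b +156.794ms=3/7b
8) 2038.328ms=39/7b +156.794ms=3/7b
Σ=6b of 6 (164bpm 3/8) — PASS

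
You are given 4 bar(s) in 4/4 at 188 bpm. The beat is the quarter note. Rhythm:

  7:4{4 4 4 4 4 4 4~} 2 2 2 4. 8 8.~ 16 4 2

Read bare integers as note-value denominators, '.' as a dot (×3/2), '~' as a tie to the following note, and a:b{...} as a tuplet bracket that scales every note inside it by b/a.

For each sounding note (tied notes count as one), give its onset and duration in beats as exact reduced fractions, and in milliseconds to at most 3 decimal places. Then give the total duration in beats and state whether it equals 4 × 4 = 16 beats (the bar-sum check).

1) 0.0ms=0b +182.371ms=4/7b
2) 182.371ms=4/7b +182.371ms=4/7b
3) 364.742ms=8/7b +182.371ms=4/7b
4) 547.112ms=12/7b +182.371ms=4/7b
5) 729.483ms=16/7b +182.371ms=4/7b
6) 911.854ms=20/7b +182.371ms=4/7b
7) 1094.225ms=24/7b +820.669ms=18/7b
8) 1914.894ms=6b +638.298ms=2b
9) 2553.191ms=8b +638.298ms=2b
10) 3191.489ms=10b +478.723ms=3/2b
11) 3670.213ms=23/2b +159.574ms=1/2b
12) 3829.787ms=12b +319.149ms=1b
13) 4148.936ms=13b +319.149ms=1b
14) 4468.085ms=14b +638.298ms=2b
Σ=16b of 16 (188bpm 4/4) — PASS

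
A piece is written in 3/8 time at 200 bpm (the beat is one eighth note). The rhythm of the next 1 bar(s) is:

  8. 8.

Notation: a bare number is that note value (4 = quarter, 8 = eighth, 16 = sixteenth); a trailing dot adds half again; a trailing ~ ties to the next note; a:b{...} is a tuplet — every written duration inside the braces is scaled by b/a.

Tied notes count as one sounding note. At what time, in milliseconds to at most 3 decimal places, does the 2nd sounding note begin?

1. 0.0ms @ 0 + 450.0ms (3/2)
2. 450.0ms @ 3/2 + 450.0ms (3/2)

note 2 onset = 3/2b = 450.0ms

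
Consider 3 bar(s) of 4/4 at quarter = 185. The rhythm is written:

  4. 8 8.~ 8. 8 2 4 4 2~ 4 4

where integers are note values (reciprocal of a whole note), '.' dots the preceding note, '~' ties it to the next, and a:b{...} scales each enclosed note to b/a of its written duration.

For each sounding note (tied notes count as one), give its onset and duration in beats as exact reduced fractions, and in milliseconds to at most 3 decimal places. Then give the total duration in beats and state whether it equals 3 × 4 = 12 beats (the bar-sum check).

1) 0.0ms=0b +486.486ms=3/2b
2) 486.486ms=3/2b +162.162ms=1/2b
3) 648.649ms=2b +486.486ms=3/2b
4) 1135.135ms=7/2b +162.162ms=1/2b
5) 1297.297ms=4b +648.649ms=2b
6) 1945.946ms=6b +324.324ms=1b
7) 2270.27ms=7b +324.324ms=1b
8) 2594.595ms=8b +972.973ms=3b
9) 3567.568ms=11b +324.324ms=1b
Σ=12b of 12 (185bpm 4/4) — PASS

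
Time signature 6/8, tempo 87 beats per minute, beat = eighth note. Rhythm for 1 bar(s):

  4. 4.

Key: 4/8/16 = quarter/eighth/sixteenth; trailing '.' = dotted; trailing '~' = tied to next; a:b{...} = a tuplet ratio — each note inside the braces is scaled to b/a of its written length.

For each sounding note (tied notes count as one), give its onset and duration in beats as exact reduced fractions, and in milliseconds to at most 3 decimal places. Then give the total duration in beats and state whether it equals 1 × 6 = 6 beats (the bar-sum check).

1) 0.0ms=0b +2068.966ms=3b
2) 2068.966ms=3b +2068.966ms=3b
Σ=6b of 6 (87bpm 6/8) — PASS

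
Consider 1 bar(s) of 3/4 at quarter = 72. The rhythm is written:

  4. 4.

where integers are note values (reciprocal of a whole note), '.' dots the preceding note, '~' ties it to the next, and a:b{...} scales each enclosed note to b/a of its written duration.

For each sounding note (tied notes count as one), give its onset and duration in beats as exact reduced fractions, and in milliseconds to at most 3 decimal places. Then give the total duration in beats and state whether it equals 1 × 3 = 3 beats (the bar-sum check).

1) 0.0ms=0b +1250.0ms=3/2b
2) 1250.0ms=3/2b +1250.0ms=3/2b
Σ=3b of 3 (72bpm 3/4) — PASS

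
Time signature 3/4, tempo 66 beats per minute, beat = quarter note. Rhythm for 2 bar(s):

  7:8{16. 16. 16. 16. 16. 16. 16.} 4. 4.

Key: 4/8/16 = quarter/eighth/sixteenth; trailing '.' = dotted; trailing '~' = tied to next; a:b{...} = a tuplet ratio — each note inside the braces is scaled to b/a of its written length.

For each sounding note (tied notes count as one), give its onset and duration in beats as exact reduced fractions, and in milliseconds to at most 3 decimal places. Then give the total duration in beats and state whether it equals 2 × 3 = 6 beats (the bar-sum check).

1) 0.0ms=0b +389.61ms=3/7b
2) 389.61ms=3/7b +389.61ms=3/7b
3) 779.221ms=6/7b +389.61ms=3/7b
4) 1168.831ms=9/7b +389.61ms=3/7b
5) 1558.442ms=12/7b +389.61ms=3/7b
6) 1948.052ms=15/7b +389.61ms=3/7b
7) 2337.662ms=18/7b +389.61ms=3/7b
8) 2727.273ms=3b +1363.636ms=3/2b
9) 4090.909ms=9/2b +1363.636ms=3/2b
Σ=6b of 6 (66bpm 3/4) — PASS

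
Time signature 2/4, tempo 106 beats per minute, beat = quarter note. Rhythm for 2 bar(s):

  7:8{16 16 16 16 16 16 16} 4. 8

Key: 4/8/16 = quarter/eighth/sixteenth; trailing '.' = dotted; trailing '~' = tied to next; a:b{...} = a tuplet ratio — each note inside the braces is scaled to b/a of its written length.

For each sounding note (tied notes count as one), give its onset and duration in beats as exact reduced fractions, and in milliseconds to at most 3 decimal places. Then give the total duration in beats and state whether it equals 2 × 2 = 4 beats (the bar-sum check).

1) 0.0ms=0b +161.725ms=2/7b
2) 161.725ms=2/7b +161.725ms=2/7b
3) 323.45ms=4/7b +161.725ms=2/7b
4) 485.175ms=6/7b +161.725ms=2/7b
5) 646.9ms=8/7b +161.725ms=2/7b
6) 808.625ms=10/7b +161.725ms=2/7b
7) 970.35ms=12/7b +161.725ms=2/7b
8) 1132.075ms=2b +849.057ms=3/2b
9) 1981.132ms=7/2b +283.019ms=1/2b
Σ=4b of 4 (106bpm 2/4) — PASS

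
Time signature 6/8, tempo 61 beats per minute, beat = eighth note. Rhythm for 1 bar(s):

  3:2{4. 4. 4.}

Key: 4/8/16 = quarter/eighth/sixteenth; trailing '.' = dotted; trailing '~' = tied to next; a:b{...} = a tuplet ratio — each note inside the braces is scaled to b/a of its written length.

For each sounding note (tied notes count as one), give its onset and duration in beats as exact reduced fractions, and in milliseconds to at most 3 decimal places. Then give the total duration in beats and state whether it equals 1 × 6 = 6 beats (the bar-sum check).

1) 0.0ms=0b +1967.213ms=2b
2) 1967.213ms=2b +1967.213ms=2b
3) 3934.426ms=4b +1967.213ms=2b
Σ=6b of 6 (61bpm 6/8) — PASS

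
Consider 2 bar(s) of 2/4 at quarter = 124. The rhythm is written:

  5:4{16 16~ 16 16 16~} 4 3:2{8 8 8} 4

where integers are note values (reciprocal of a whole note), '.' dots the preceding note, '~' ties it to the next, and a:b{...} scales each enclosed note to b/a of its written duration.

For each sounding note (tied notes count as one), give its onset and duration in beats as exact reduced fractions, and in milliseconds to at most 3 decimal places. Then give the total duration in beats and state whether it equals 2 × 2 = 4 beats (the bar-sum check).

1) 0.0ms=0b +96.774ms=1/5b
2) 96.774ms=1/5b +193.548ms=2/5b
3) 290.323ms=3/5b +96.774ms=1/5b
4) 387.097ms=4/5b +580.645ms=6/5b
5) 967.742ms=2b +161.29ms=1/3b
6) 1129.032ms=7/3b +161.29ms=1/3b
7) 1290.323ms=8/3b +161.29ms=1/3b
8) 1451.613ms=3b +483.871ms=1b
Σ=4b of 4 (124bpm 2/4) — PASS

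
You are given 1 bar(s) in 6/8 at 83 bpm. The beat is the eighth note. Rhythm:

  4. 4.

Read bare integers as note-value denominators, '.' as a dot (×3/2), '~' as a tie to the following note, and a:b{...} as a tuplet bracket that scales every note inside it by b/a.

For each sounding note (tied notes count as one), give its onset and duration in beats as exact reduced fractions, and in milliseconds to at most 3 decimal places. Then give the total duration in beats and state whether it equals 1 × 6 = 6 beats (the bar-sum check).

1) 0.0ms=0b +2168.675ms=3b
2) 2168.675ms=3b +2168.675ms=3b
Σ=6b of 6 (83bpm 6/8) — PASS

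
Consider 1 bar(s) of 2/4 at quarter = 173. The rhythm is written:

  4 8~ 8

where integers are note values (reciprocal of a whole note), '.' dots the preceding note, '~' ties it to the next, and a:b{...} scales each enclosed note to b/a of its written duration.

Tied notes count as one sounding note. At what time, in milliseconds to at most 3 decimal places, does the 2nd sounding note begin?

1. 0.0ms @ 0 + 346.821ms (1)
2. 346.821ms @ 1 + 346.821ms (1)

note 2 onset = 1b = 346.821ms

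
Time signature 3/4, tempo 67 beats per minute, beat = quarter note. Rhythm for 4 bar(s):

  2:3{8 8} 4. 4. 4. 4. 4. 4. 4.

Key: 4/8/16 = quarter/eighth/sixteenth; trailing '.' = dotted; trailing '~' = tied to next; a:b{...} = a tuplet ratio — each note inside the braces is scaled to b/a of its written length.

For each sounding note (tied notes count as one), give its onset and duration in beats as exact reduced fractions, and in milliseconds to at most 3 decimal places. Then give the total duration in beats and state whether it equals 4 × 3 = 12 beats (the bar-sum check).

1) 0.0ms=0b +671.642ms=3/4b
2) 671.642ms=3/4b +671.642ms=3/4b
3) 1343.284ms=3/2b +1343.284ms=3/2b
4) 2686.567ms=3b +1343.284ms=3/2b
5) 4029.851ms=9/2b +1343.284ms=3/2b
6) 5373.134ms=6b +1343.284ms=3/2b
7) 6716.418ms=15/2b +1343.284ms=3/2b
8) 8059.701ms=9b +1343.284ms=3/2b
9) 9402.985ms=21/2b +1343.284ms=3/2b
Σ=12b of 12 (67bpm 3/4) — PASS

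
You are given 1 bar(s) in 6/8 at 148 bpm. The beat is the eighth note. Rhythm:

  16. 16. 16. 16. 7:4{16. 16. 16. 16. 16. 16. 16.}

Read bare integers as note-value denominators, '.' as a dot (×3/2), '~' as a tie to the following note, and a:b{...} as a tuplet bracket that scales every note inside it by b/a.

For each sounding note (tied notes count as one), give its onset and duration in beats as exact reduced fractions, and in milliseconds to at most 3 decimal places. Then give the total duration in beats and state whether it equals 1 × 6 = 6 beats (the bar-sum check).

1) 0.0ms=0b +304.054ms=3/4b
2) 304.054ms=3/4b +304.054ms=3/4b
3) 608.108ms=3/2b +304.054ms=3/4b
4) 912.162ms=9/4b +304.054ms=3/4b
5) 1216.216ms=3b +173.745ms=3/7b
6) 1389.961ms=24/7b +173.745ms=3/7b
7) 1563.707ms=27/7b +173.745ms=3/7b
8) 1737.452ms=30/7b +173.745ms=3/7b
9) 1911.197ms=33/7b +173.745ms=3/7b
10) 2084.942ms=36/7b +173.745ms=3/7b
11) 2258.687ms=39/7b +173.745ms=3/7b
Σ=6b of 6 (148bpm 6/8) — PASS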